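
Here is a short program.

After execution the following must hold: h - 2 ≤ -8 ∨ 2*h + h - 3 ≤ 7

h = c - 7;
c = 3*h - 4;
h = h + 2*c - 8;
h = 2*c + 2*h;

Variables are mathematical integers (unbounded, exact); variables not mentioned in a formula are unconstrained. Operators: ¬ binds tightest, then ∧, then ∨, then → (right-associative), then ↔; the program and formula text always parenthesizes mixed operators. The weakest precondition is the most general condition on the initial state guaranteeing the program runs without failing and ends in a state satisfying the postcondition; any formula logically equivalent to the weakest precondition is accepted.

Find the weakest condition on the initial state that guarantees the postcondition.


Working backward. After the program, the postcondition h - 2 ≤ -8 ∨ 2*h + h - 3 ≤ 7 must hold; in canonical form it is h ≤ -6 ∨ 3*h ≤ 10.
Before h := 2*c + 2*h: 2*c + 2*h ≤ -6 ∨ 6*c + 6*h ≤ 10
Before h := h + 2*c - 8: 6*c + 2*h ≤ 10 ∨ 18*c + 6*h ≤ 58
Before c := 3*h - 4: 20*h ≤ 34 ∨ 60*h ≤ 130
Before h := c - 7: 20*c ≤ 174 ∨ 60*c ≤ 550
Answer: WP = 20*c ≤ 174 ∨ 60*c ≤ 550


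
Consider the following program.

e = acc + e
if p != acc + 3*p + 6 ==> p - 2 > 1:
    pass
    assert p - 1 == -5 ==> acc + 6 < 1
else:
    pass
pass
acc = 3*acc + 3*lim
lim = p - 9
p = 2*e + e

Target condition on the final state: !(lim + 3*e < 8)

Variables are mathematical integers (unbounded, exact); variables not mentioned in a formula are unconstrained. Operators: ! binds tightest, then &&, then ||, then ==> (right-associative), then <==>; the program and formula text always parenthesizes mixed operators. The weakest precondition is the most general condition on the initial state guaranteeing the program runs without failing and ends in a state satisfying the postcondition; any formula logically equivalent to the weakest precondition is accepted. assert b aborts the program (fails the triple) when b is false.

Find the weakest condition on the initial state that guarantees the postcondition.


Working backward. After the program, the postcondition !(lim + 3*e < 8) must hold; in canonical form it is !(3*e + lim < 8).
Before p := 2*e + e: !(3*e + lim < 8)
Before lim := p - 9: !(3*e + p < 17)
Before acc := 3*acc + 3*lim: !(3*e + p < 17)
Before skip: !(3*e + p < 17)
Then branch requires (p == -4 ==> acc < -5) && (!(3*e + p < 17)); else branch requires !(3*e + p < 17).
Before the if: ((acc + 2*p != -6 ==> p > 3) ==> ((p == -4 ==> acc < -5) && (!(3*e + p < 17)))) && ((!(acc + 2*p != -6 ==> p > 3)) ==> (!(3*e + p < 17)))
Before e := acc + e: ((acc + 2*p != -6 ==> p > 3) ==> ((p == -4 ==> acc < -5) && (!(3*acc + 3*e + p < 17)))) && ((!(acc + 2*p != -6 ==> p > 3)) ==> (!(3*acc + 3*e + p < 17)))
Answer: WP = ((acc + 2*p != -6 ==> p > 3) ==> ((p == -4 ==> acc < -5) && (!(3*acc + 3*e + p < 17)))) && ((!(acc + 2*p != -6 ==> p > 3)) ==> (!(3*acc + 3*e + p < 17)))


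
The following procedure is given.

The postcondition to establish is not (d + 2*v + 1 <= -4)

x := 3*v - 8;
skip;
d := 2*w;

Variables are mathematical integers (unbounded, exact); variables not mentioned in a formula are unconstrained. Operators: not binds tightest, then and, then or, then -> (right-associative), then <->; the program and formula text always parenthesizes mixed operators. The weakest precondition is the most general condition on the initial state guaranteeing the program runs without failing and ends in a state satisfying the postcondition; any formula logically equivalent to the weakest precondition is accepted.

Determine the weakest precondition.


Working backward. After the program, the postcondition not (d + 2*v + 1 <= -4) must hold; in canonical form it is not (d + 2*v <= -5).
Before d := 2*w: not (2*v + 2*w <= -5)
Before skip: not (2*v + 2*w <= -5)
Before x := 3*v - 8: not (2*v + 2*w <= -5)
Answer: WP = not (2*v + 2*w <= -5)


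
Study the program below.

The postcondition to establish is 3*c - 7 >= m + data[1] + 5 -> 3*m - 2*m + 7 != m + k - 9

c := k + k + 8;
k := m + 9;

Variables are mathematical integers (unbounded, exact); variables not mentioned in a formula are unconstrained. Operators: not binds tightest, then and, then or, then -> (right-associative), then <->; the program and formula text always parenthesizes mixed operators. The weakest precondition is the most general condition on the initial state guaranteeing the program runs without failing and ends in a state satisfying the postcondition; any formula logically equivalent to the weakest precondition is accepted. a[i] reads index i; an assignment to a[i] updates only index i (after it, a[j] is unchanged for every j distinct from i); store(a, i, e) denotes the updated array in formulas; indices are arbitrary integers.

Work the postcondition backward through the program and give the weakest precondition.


Working backward. After the program, the postcondition 3*c - 7 >= m + data[1] + 5 -> 3*m - 2*m + 7 != m + k - 9 must hold; in canonical form it is 3*c >= data[1] + m + 12 -> k != 16.
Before k := m + 9: 3*c >= data[1] + m + 12 -> m != 7
Before c := k + k + 8: 6*k >= data[1] + m - 12 -> m != 7
Answer: WP = 6*k >= data[1] + m - 12 -> m != 7


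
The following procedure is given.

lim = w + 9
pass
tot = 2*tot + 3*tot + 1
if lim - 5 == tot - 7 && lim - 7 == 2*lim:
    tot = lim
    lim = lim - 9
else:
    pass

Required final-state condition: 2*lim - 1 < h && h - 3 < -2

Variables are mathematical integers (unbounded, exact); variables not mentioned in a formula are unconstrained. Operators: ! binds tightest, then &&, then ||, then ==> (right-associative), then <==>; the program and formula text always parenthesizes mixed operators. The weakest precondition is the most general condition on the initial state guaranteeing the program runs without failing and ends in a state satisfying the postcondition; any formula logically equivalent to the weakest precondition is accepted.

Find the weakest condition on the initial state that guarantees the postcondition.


Working backward. After the program, the postcondition 2*lim - 1 < h && h - 3 < -2 must hold; in canonical form it is 2*lim < h + 1 && h < 1.
Then branch requires 2*lim < h + 19 && h < 1; else branch requires 2*lim < h + 1 && h < 1.
Before the if: ((lim == tot - 2 && lim == -7) ==> (2*lim < h + 19 && h < 1)) && ((!(lim == tot - 2 && lim == -7)) ==> (2*lim < h + 1 && h < 1))
Before tot := 2*tot + 3*tot + 1: ((lim == 5*tot - 1 && lim == -7) ==> (2*lim < h + 19 && h < 1)) && ((!(lim == 5*tot - 1 && lim == -7)) ==> (2*lim < h + 1 && h < 1))
Before skip: ((lim == 5*tot - 1 && lim == -7) ==> (2*lim < h + 19 && h < 1)) && ((!(lim == 5*tot - 1 && lim == -7)) ==> (2*lim < h + 1 && h < 1))
Before lim := w + 9: ((w == 5*tot - 10 && w == -16) ==> (2*w < h + 1 && h < 1)) && ((!(w == 5*tot - 10 && w == -16)) ==> (2*w < h - 17 && h < 1))
Answer: WP = ((w == 5*tot - 10 && w == -16) ==> (2*w < h + 1 && h < 1)) && ((!(w == 5*tot - 10 && w == -16)) ==> (2*w < h - 17 && h < 1))


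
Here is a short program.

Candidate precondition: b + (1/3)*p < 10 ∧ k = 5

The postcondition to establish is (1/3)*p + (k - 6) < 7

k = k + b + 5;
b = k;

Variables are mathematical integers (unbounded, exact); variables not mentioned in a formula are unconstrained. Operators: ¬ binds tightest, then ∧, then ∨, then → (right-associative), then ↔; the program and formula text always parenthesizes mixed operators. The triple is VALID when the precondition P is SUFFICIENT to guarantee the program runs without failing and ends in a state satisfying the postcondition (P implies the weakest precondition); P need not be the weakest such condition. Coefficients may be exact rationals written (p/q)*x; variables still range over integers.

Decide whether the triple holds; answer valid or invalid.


Working backward. After the program, the postcondition (1/3)*p + (k - 6) < 7 must hold; in canonical form it is k + (1/3)*p < 13.
Before b := k: k + (1/3)*p < 13
Before k := k + b + 5: b + k + (1/3)*p < 8
The weakest precondition is b + k + (1/3)*p < 8.
Check whether b + (1/3)*p < 10 ∧ k = 5 implies it.
Countermodel: at the initial state b = 0, k = 5, p = 29, the precondition holds but the weakest precondition fails.
Answer: invalid


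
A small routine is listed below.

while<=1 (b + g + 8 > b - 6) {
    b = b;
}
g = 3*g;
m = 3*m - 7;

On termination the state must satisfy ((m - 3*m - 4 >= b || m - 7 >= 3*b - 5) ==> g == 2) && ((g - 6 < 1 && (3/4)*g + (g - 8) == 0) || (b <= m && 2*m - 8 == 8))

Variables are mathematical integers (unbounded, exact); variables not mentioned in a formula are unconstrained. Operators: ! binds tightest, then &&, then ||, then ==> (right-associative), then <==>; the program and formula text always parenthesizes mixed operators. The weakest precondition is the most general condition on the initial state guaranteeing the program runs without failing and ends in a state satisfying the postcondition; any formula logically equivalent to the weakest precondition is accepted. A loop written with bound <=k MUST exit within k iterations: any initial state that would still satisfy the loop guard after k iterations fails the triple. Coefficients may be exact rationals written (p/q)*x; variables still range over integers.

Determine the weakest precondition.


Working backward. After the program, the postcondition ((m - 3*m - 4 >= b || m - 7 >= 3*b - 5) ==> g == 2) && ((g - 6 < 1 && (3/4)*g + (g - 8) == 0) || (b <= m && 2*m - 8 == 8)) must hold; in canonical form it is ((b + 2*m <= -4 || m >= 3*b + 2) ==> g == 2) && ((g < 7 && (7/4)*g == 8) || (b <= m && 2*m == 16)).
Before m := 3*m - 7: ((b + 6*m <= 10 || 3*m >= 3*b + 9) ==> g == 2) && ((g < 7 && (7/4)*g == 8) || (b <= 3*m - 7 && 6*m == 30))
Before g := 3*g: ((b + 6*m <= 10 || 3*m >= 3*b + 9) ==> 3*g == 2) && ((3*g < 7 && (21/4)*g == 8) || (b <= 3*m - 7 && 6*m == 30))
Before the loop (bound <=1), unroll the exhaustion recursion (WP_0 = exit-now case; WP_j = one more guarded iteration, up to j = 1):
  WP_0: (!(g > -14)) && ((b + 6*m <= 10 || 3*m >= 3*b + 9) ==> 3*g == 2) && ((3*g < 7 && (21/4)*g == 8) || (b <= 3*m - 7 && 6*m == 30))
  WP_1: (g > -14 ==> ((!(g > -14)) && ((b + 6*m <= 10 || 3*m >= 3*b + 9) ==> 3*g == 2) && ((3*g < 7 && (21/4)*g == 8) || (b <= 3*m - 7 && 6*m == 30)))) && ((!(g > -14)) ==> (((b + 6*m <= 10 || 3*m >= 3*b + 9) ==> 3*g == 2) && ((3*g < 7 && (21/4)*g == 8) || (b <= 3*m - 7 && 6*m == 30))))
So before the loop: (g > -14 ==> ((!(g > -14)) && ((b + 6*m <= 10 || 3*m >= 3*b + 9) ==> 3*g == 2) && ((3*g < 7 && (21/4)*g == 8) || (b <= 3*m - 7 && 6*m == 30)))) && ((!(g > -14)) ==> (((b + 6*m <= 10 || 3*m >= 3*b + 9) ==> 3*g == 2) && ((3*g < 7 && (21/4)*g == 8) || (b <= 3*m - 7 && 6*m == 30))))
Answer: WP = (g > -14 ==> ((!(g > -14)) && ((b + 6*m <= 10 || 3*m >= 3*b + 9) ==> 3*g == 2) && ((3*g < 7 && (21/4)*g == 8) || (b <= 3*m - 7 && 6*m == 30)))) && ((!(g > -14)) ==> (((b + 6*m <= 10 || 3*m >= 3*b + 9) ==> 3*g == 2) && ((3*g < 7 && (21/4)*g == 8) || (b <= 3*m - 7 && 6*m == 30))))


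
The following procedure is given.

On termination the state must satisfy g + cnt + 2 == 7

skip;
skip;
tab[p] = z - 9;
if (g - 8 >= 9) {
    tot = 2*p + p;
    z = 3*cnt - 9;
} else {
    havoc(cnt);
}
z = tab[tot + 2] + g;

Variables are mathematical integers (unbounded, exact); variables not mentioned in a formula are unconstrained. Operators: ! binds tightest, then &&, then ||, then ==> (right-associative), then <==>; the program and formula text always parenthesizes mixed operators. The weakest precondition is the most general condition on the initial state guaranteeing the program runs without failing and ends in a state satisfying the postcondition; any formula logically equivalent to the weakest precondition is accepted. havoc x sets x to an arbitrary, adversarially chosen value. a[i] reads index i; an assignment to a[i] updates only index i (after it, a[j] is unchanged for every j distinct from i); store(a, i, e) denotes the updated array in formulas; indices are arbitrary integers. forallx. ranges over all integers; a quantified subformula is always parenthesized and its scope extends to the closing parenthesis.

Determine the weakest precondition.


Working backward. After the program, the postcondition g + cnt + 2 == 7 must hold; in canonical form it is cnt + g == 5.
Before z := tab[tot + 2] + g: cnt + g == 5
Then branch requires cnt + g == 5; else branch requires forall cnt_1. cnt_1 + g == 5.
Before the if: (g >= 17 ==> cnt + g == 5) && ((!(g >= 17)) ==> (forall cnt_1. cnt_1 + g == 5))
Before tab[p] := z - 9: (g >= 17 ==> cnt + g == 5) && ((!(g >= 17)) ==> (forall cnt_1. cnt_1 + g == 5))
Before skip: (g >= 17 ==> cnt + g == 5) && ((!(g >= 17)) ==> (forall cnt_1. cnt_1 + g == 5))
Before skip: (g >= 17 ==> cnt + g == 5) && ((!(g >= 17)) ==> (forall cnt_1. cnt_1 + g == 5))
Answer: WP = (g >= 17 ==> cnt + g == 5) && ((!(g >= 17)) ==> (forall cnt_1. cnt_1 + g == 5))


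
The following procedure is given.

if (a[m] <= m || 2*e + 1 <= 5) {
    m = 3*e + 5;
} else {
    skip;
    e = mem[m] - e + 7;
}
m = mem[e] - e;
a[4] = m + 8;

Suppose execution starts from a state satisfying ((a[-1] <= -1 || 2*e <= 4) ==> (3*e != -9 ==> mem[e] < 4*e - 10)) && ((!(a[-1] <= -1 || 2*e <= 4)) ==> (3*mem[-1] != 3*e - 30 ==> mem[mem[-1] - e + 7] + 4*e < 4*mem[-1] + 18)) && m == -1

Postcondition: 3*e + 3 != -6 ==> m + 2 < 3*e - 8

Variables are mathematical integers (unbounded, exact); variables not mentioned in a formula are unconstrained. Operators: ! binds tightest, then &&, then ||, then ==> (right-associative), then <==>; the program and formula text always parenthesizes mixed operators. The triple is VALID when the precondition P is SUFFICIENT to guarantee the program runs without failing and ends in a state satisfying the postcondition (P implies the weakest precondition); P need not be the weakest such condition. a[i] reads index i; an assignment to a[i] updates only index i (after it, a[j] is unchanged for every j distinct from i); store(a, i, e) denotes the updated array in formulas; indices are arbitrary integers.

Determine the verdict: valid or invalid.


Working backward. After the program, the postcondition 3*e + 3 != -6 ==> m + 2 < 3*e - 8 must hold; in canonical form it is 3*e != -9 ==> m < 3*e - 10.
Before a[4] := m + 8: 3*e != -9 ==> m < 3*e - 10
Before m := mem[e] - e: 3*e != -9 ==> mem[e] < 4*e - 10
Then branch requires 3*e != -9 ==> mem[e] < 4*e - 10; else branch requires 3*mem[m] != 3*e - 30 ==> mem[mem[m] - e + 7] + 4*e < 4*mem[m] + 18.
Before the if: ((a[m] <= m || 2*e <= 4) ==> (3*e != -9 ==> mem[e] < 4*e - 10)) && ((!(a[m] <= m || 2*e <= 4)) ==> (3*mem[m] != 3*e - 30 ==> mem[mem[m] - e + 7] + 4*e < 4*mem[m] + 18))
The weakest precondition is ((a[m] <= m || 2*e <= 4) ==> (3*e != -9 ==> mem[e] < 4*e - 10)) && ((!(a[m] <= m || 2*e <= 4)) ==> (3*mem[m] != 3*e - 30 ==> mem[mem[m] - e + 7] + 4*e < 4*mem[m] + 18)).
Check whether ((a[-1] <= -1 || 2*e <= 4) ==> (3*e != -9 ==> mem[e] < 4*e - 10)) && ((!(a[-1] <= -1 || 2*e <= 4)) ==> (3*mem[-1] != 3*e - 30 ==> mem[mem[-1] - e + 7] + 4*e < 4*mem[-1] + 18)) && m == -1 implies it.
Every state satisfying the precondition satisfies the weakest precondition: the implication holds.
Answer: valid


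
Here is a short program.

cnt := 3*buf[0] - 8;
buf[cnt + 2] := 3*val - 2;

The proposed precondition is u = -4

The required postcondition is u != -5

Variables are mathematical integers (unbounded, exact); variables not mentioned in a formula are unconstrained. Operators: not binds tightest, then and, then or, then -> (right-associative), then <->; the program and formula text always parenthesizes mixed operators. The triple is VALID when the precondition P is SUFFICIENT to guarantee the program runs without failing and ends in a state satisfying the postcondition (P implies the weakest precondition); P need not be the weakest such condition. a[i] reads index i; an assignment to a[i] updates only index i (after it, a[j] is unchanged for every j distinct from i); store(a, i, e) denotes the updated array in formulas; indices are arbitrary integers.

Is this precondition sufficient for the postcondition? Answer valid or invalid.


Working backward. After the program, u != -5 must hold.
Before buf[cnt + 2] := 3*val - 2: u != -5
Before cnt := 3*buf[0] - 8: u != -5
The weakest precondition is u != -5.
Check whether u = -4 implies it.
Every state satisfying the precondition satisfies the weakest precondition: the implication holds.
Answer: valid


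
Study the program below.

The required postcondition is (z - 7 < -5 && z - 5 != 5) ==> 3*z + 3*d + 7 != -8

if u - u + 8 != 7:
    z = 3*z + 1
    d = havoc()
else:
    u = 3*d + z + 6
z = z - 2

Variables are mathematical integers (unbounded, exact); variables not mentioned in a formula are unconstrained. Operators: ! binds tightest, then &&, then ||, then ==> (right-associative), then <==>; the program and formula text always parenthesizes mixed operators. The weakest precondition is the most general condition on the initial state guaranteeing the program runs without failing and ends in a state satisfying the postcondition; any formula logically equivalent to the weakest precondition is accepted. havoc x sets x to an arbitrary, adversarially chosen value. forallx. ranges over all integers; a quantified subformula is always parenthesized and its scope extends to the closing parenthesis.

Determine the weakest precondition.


Working backward. After the program, the postcondition (z - 7 < -5 && z - 5 != 5) ==> 3*z + 3*d + 7 != -8 must hold; in canonical form it is (z < 2 && z != 10) ==> 3*d + 3*z != -15.
Before z := z - 2: (z < 4 && z != 12) ==> 3*d + 3*z != -9
Then branch requires forall d_1. ((3*z < 3 && 3*z != 11) ==> 3*d_1 + 9*z != -12); else branch requires (z < 4 && z != 12) ==> 3*d + 3*z != -9.
Before the if: forall d_1. ((3*z < 3 && 3*z != 11) ==> 3*d_1 + 9*z != -12)
Answer: WP = forall d_1. ((3*z < 3 && 3*z != 11) ==> 3*d_1 + 9*z != -12)


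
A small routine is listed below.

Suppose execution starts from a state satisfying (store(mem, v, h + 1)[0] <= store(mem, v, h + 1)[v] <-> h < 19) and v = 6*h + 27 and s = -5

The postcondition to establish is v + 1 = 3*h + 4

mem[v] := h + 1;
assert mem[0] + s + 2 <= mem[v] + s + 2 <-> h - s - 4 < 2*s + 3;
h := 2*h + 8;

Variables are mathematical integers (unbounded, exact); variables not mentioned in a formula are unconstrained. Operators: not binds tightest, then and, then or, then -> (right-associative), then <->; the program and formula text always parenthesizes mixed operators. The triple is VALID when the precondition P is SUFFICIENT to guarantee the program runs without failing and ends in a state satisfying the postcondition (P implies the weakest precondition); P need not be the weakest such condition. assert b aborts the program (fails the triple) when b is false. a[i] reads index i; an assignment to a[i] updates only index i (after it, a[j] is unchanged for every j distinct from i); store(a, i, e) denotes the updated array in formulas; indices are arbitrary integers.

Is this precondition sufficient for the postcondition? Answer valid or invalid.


Working backward. After the program, the postcondition v + 1 = 3*h + 4 must hold; in canonical form it is v = 3*h + 3.
Before h := 2*h + 8: v = 6*h + 27
Before assert mem[0] + s + 2 <= mem[v] + s + 2 <-> h - s - 4 < 2*s + 3: (mem[0] <= mem[v] <-> h < 3*s + 7) and v = 6*h + 27
Before mem[v] := h + 1: (store(mem, v, h + 1)[0] <= store(mem, v, h + 1)[v] <-> h < 3*s + 7) and v = 6*h + 27
The weakest precondition is (store(mem, v, h + 1)[0] <= store(mem, v, h + 1)[v] <-> h < 3*s + 7) and v = 6*h + 27.
Check whether (store(mem, v, h + 1)[0] <= store(mem, v, h + 1)[v] <-> h < 19) and v = 6*h + 27 and s = -5 implies it.
Countermodel: at the initial state h = -5, mem = {[-3] = 2, [0] = -6520, elsewhere 2}, s = -5, v = -3, the precondition holds but the weakest precondition fails.
Answer: invalid


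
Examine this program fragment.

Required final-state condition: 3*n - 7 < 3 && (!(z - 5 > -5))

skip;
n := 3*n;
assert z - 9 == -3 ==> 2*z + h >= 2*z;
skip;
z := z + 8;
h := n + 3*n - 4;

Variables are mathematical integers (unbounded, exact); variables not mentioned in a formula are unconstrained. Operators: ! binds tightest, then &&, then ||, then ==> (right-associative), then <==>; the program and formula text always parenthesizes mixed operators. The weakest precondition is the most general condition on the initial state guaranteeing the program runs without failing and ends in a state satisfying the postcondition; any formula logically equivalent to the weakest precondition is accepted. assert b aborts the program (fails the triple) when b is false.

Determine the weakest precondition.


Working backward. After the program, the postcondition 3*n - 7 < 3 && (!(z - 5 > -5)) must hold; in canonical form it is 3*n < 10 && (!(z > 0)).
Before h := n + 3*n - 4: 3*n < 10 && (!(z > 0))
Before z := z + 8: 3*n < 10 && (!(z > -8))
Before skip: 3*n < 10 && (!(z > -8))
Before assert z - 9 == -3 ==> 2*z + h >= 2*z: (z == 6 ==> h >= 0) && 3*n < 10 && (!(z > -8))
Before n := 3*n: (z == 6 ==> h >= 0) && 9*n < 10 && (!(z > -8))
Before skip: (z == 6 ==> h >= 0) && 9*n < 10 && (!(z > -8))
Answer: WP = (z == 6 ==> h >= 0) && 9*n < 10 && (!(z > -8))


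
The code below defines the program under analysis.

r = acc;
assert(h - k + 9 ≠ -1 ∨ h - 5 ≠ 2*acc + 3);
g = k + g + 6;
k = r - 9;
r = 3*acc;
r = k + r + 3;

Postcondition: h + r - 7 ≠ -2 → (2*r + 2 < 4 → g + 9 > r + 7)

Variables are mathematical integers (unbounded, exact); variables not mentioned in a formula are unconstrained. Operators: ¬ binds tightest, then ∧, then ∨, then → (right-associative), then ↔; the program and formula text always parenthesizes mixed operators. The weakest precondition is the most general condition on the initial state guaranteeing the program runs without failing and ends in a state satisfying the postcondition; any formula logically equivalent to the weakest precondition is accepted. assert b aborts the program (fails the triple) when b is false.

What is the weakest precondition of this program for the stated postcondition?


Working backward. After the program, the postcondition h + r - 7 ≠ -2 → (2*r + 2 < 4 → g + 9 > r + 7) must hold; in canonical form it is h + r ≠ 5 → (2*r < 2 → g > r - 2).
Before r := k + r + 3: h + k + r ≠ 2 → (2*k + 2*r < -4 → g > k + r + 1)
Before r := 3*acc: 3*acc + h + k ≠ 2 → (6*acc + 2*k < -4 → g > 3*acc + k + 1)
Before k := r - 9: 3*acc + h + r ≠ 11 → (6*acc + 2*r < 14 → g > 3*acc + r - 8)
Before g := k + g + 6: 3*acc + h + r ≠ 11 → (6*acc + 2*r < 14 → g + k > 3*acc + r - 14)
Before assert h - k + 9 ≠ -1 ∨ h - 5 ≠ 2*acc + 3: (h ≠ k - 10 ∨ h ≠ 2*acc + 8) ∧ (3*acc + h + r ≠ 11 → (6*acc + 2*r < 14 → g + k > 3*acc + r - 14))
Before r := acc: (h ≠ k - 10 ∨ h ≠ 2*acc + 8) ∧ (4*acc + h ≠ 11 → (8*acc < 14 → g + k > 4*acc - 14))
Answer: WP = (h ≠ k - 10 ∨ h ≠ 2*acc + 8) ∧ (4*acc + h ≠ 11 → (8*acc < 14 → g + k > 4*acc - 14))


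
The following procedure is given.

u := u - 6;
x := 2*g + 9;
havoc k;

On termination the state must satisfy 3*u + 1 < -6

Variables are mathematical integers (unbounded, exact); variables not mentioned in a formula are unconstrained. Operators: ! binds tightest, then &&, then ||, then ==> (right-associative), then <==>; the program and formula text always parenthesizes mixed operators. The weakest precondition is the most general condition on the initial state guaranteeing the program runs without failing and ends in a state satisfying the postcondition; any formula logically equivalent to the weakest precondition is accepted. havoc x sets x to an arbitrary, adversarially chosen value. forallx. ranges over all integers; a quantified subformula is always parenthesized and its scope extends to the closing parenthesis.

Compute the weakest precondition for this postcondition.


Working backward. After the program, the postcondition 3*u + 1 < -6 must hold; in canonical form it is 3*u < -7.
Before havoc k: 3*u < -7
Before x := 2*g + 9: 3*u < -7
Before u := u - 6: 3*u < 11
Answer: WP = 3*u < 11


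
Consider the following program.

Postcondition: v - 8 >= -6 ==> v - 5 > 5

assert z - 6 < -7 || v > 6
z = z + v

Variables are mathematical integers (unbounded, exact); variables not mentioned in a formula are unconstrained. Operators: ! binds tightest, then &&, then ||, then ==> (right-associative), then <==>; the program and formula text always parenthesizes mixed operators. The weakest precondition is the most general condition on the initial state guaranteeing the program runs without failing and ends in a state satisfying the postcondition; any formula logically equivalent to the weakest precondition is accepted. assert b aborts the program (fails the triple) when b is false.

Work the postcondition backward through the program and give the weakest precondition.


Working backward. After the program, the postcondition v - 8 >= -6 ==> v - 5 > 5 must hold; in canonical form it is v >= 2 ==> v > 10.
Before z := z + v: v >= 2 ==> v > 10
Before assert z - 6 < -7 || v > 6: (z < -1 || v > 6) && (v >= 2 ==> v > 10)
Answer: WP = (z < -1 || v > 6) && (v >= 2 ==> v > 10)


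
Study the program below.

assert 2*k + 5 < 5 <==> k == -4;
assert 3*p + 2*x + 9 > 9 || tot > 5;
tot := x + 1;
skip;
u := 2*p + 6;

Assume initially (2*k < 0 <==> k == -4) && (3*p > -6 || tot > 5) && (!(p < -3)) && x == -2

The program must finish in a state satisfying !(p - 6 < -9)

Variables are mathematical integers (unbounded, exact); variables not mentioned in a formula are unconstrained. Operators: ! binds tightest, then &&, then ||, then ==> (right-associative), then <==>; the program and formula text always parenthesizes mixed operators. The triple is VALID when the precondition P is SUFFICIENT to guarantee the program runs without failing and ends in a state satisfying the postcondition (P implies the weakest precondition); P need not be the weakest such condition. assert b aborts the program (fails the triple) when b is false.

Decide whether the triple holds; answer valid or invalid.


Working backward. After the program, the postcondition !(p - 6 < -9) must hold; in canonical form it is !(p < -3).
Before u := 2*p + 6: !(p < -3)
Before skip: !(p < -3)
Before tot := x + 1: !(p < -3)
Before assert 3*p + 2*x + 9 > 9 || tot > 5: (3*p + 2*x > 0 || tot > 5) && (!(p < -3))
Before assert 2*k + 5 < 5 <==> k == -4: (2*k < 0 <==> k == -4) && (3*p + 2*x > 0 || tot > 5) && (!(p < -3))
The weakest precondition is (2*k < 0 <==> k == -4) && (3*p + 2*x > 0 || tot > 5) && (!(p < -3)).
Check whether (2*k < 0 <==> k == -4) && (3*p > -6 || tot > 5) && (!(p < -3)) && x == -2 implies it.
Countermodel: at the initial state k = -4, p = 0, tot = 5, x = -2, the precondition holds but the weakest precondition fails.
Answer: invalid


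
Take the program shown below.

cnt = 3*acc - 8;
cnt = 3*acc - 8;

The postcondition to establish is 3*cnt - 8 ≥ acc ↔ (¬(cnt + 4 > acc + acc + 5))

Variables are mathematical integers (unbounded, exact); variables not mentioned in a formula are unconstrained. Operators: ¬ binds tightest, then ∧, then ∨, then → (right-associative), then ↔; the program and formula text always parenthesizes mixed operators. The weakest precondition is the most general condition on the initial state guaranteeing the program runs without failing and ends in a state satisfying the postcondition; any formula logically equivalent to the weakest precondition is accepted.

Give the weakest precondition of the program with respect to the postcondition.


Working backward. After the program, the postcondition 3*cnt - 8 ≥ acc ↔ (¬(cnt + 4 > acc + acc + 5)) must hold; in canonical form it is 3*cnt ≥ acc + 8 ↔ (¬(cnt > 2*acc + 1)).
Before cnt := 3*acc - 8: 8*acc ≥ 32 ↔ (¬(acc > 9))
Before cnt := 3*acc - 8: 8*acc ≥ 32 ↔ (¬(acc > 9))
Answer: WP = 8*acc ≥ 32 ↔ (¬(acc > 9))


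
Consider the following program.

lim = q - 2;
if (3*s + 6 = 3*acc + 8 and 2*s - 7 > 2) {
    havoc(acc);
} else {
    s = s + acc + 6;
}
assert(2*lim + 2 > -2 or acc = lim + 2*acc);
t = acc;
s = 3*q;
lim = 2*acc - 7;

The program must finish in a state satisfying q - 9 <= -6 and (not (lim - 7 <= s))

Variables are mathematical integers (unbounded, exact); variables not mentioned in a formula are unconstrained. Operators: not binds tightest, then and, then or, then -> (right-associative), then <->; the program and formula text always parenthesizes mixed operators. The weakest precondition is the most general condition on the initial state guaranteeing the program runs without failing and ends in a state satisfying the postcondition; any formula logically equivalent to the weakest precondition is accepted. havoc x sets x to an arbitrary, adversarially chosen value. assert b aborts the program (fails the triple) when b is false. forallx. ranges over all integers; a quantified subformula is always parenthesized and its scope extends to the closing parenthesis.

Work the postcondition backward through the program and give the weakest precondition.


Working backward. After the program, the postcondition q - 9 <= -6 and (not (lim - 7 <= s)) must hold; in canonical form it is q <= 3 and (not (lim <= s + 7)).
Before lim := 2*acc - 7: q <= 3 and (not (2*acc <= s + 14))
Before s := 3*q: q <= 3 and (not (2*acc <= 3*q + 14))
Before t := acc: q <= 3 and (not (2*acc <= 3*q + 14))
Before assert 2*lim + 2 > -2 or acc = lim + 2*acc: (2*lim > -4 or acc + lim = 0) and q <= 3 and (not (2*acc <= 3*q + 14))
Then branch requires forall acc_1. ((2*lim > -4 or acc_1 + lim = 0) and q <= 3 and (not (2*acc_1 <= 3*q + 14))); else branch requires (2*lim > -4 or acc + lim = 0) and q <= 3 and (not (2*acc <= 3*q + 14)).
Before the if: ((3*s = 3*acc + 2 and 2*s > 9) -> (forall acc_1. ((2*lim > -4 or acc_1 + lim = 0) and q <= 3 and (not (2*acc_1 <= 3*q + 14))))) and ((not (3*s = 3*acc + 2 and 2*s > 9)) -> ((2*lim > -4 or acc + lim = 0) and q <= 3 and (not (2*acc <= 3*q + 14))))
Before lim := q - 2: ((3*s = 3*acc + 2 and 2*s > 9) -> (forall acc_1. ((2*q > 0 or acc_1 + q = 2) and q <= 3 and (not (2*acc_1 <= 3*q + 14))))) and ((not (3*s = 3*acc + 2 and 2*s > 9)) -> ((2*q > 0 or acc + q = 2) and q <= 3 and (not (2*acc <= 3*q + 14))))
Answer: WP = ((3*s = 3*acc + 2 and 2*s > 9) -> (forall acc_1. ((2*q > 0 or acc_1 + q = 2) and q <= 3 and (not (2*acc_1 <= 3*q + 14))))) and ((not (3*s = 3*acc + 2 and 2*s > 9)) -> ((2*q > 0 or acc + q = 2) and q <= 3 and (not (2*acc <= 3*q + 14))))


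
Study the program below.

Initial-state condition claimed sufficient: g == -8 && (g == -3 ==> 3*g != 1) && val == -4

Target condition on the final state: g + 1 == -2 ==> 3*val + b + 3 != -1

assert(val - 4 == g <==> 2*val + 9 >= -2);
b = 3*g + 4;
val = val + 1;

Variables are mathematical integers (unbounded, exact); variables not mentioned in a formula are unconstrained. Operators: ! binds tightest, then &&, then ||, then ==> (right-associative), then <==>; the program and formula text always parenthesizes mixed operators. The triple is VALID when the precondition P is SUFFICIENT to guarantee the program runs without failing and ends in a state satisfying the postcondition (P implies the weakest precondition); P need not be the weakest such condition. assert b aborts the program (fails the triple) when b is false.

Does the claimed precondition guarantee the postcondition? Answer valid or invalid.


Working backward. After the program, the postcondition g + 1 == -2 ==> 3*val + b + 3 != -1 must hold; in canonical form it is g == -3 ==> b + 3*val != -4.
Before val := val + 1: g == -3 ==> b + 3*val != -7
Before b := 3*g + 4: g == -3 ==> 3*g + 3*val != -11
Before assert val - 4 == g <==> 2*val + 9 >= -2: (val == g + 4 <==> 2*val >= -11) && (g == -3 ==> 3*g + 3*val != -11)
The weakest precondition is (val == g + 4 <==> 2*val >= -11) && (g == -3 ==> 3*g + 3*val != -11).
Check whether g == -8 && (g == -3 ==> 3*g != 1) && val == -4 implies it.
Every state satisfying the precondition satisfies the weakest precondition: the implication holds.
Answer: valid


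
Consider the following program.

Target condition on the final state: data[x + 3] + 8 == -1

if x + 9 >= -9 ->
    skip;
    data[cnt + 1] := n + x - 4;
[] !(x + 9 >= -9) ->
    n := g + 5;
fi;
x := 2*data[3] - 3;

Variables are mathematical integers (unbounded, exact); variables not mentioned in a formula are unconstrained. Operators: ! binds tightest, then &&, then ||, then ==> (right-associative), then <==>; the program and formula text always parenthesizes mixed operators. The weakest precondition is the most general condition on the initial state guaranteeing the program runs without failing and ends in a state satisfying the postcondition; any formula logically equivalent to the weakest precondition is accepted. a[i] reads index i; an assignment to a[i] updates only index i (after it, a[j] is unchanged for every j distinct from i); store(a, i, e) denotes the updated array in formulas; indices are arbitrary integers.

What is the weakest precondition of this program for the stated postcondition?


Working backward. After the program, the postcondition data[x + 3] + 8 == -1 must hold; in canonical form it is data[x + 3] == -9.
Before x := 2*data[3] - 3: data[2*data[3]] == -9
Then branch requires store(data, cnt + 1, n + x - 4)[2*store(data, cnt + 1, n + x - 4)[3]] == -9; else branch requires data[2*data[3]] == -9.
Before the if: (x >= -18 ==> store(data, cnt + 1, n + x - 4)[2*store(data, cnt + 1, n + x - 4)[3]] == -9) && ((!(x >= -18)) ==> data[2*data[3]] == -9)
Answer: WP = (x >= -18 ==> store(data, cnt + 1, n + x - 4)[2*store(data, cnt + 1, n + x - 4)[3]] == -9) && ((!(x >= -18)) ==> data[2*data[3]] == -9)


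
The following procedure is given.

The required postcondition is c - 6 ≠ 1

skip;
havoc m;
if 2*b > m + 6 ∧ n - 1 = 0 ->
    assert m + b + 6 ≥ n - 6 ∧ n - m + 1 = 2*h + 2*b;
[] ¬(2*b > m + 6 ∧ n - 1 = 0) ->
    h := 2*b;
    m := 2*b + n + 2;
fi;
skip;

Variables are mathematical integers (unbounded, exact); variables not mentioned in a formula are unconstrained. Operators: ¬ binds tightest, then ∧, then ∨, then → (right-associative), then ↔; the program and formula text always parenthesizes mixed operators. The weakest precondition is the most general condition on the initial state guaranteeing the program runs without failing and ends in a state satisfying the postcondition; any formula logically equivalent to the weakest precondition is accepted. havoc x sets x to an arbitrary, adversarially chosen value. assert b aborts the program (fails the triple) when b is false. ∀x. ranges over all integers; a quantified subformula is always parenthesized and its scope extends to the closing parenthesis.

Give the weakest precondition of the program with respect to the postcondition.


Working backward. After the program, the postcondition c - 6 ≠ 1 must hold; in canonical form it is c ≠ 7.
Before skip: c ≠ 7
Then branch requires b + m ≥ n - 12 ∧ n = 2*b + 2*h + m - 1 ∧ c ≠ 7; else branch requires c ≠ 7.
Before the if: ((2*b > m + 6 ∧ n = 1) → (b + m ≥ n - 12 ∧ n = 2*b + 2*h + m - 1 ∧ c ≠ 7)) ∧ ((¬(2*b > m + 6 ∧ n = 1)) → c ≠ 7)
Before havoc m: ∀m_1. (((2*b > m_1 + 6 ∧ n = 1) → (b + m_1 ≥ n - 12 ∧ n = 2*b + 2*h + m_1 - 1 ∧ c ≠ 7)) ∧ ((¬(2*b > m_1 + 6 ∧ n = 1)) → c ≠ 7))
Before skip: ∀m_1. (((2*b > m_1 + 6 ∧ n = 1) → (b + m_1 ≥ n - 12 ∧ n = 2*b + 2*h + m_1 - 1 ∧ c ≠ 7)) ∧ ((¬(2*b > m_1 + 6 ∧ n = 1)) → c ≠ 7))
Answer: WP = ∀m_1. (((2*b > m_1 + 6 ∧ n = 1) → (b + m_1 ≥ n - 12 ∧ n = 2*b + 2*h + m_1 - 1 ∧ c ≠ 7)) ∧ ((¬(2*b > m_1 + 6 ∧ n = 1)) → c ≠ 7))


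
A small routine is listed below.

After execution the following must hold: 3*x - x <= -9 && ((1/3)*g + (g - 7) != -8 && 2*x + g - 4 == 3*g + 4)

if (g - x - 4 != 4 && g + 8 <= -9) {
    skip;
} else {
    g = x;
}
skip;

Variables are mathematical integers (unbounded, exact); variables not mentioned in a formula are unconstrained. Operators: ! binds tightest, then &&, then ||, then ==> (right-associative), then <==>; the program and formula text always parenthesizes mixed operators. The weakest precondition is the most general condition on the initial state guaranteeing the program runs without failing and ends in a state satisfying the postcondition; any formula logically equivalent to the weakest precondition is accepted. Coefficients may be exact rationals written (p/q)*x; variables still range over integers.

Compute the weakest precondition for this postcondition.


Working backward. After the program, the postcondition 3*x - x <= -9 && ((1/3)*g + (g - 7) != -8 && 2*x + g - 4 == 3*g + 4) must hold; in canonical form it is 2*x <= -9 && (4/3)*g != -1 && 2*x == 2*g + 8.
Before skip: 2*x <= -9 && (4/3)*g != -1 && 2*x == 2*g + 8
Then branch requires 2*x <= -9 && (4/3)*g != -1 && 2*x == 2*g + 8; else branch requires false.
Before the if: ((g != x + 8 && g <= -17) ==> (2*x <= -9 && (4/3)*g != -1 && 2*x == 2*g + 8)) && g != x + 8 && g <= -17
Answer: WP = ((g != x + 8 && g <= -17) ==> (2*x <= -9 && (4/3)*g != -1 && 2*x == 2*g + 8)) && g != x + 8 && g <= -17


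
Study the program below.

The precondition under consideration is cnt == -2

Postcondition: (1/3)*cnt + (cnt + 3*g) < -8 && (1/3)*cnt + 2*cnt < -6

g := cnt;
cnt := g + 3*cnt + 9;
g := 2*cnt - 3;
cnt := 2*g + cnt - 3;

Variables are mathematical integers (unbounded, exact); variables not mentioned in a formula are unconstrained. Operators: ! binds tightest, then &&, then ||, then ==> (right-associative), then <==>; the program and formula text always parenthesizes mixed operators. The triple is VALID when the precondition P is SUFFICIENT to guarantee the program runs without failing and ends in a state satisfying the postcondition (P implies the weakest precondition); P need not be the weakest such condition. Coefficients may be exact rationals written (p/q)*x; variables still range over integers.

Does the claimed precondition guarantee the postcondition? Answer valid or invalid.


Working backward. After the program, the postcondition (1/3)*cnt + (cnt + 3*g) < -8 && (1/3)*cnt + 2*cnt < -6 must hold; in canonical form it is (4/3)*cnt + 3*g < -8 && (7/3)*cnt < -6.
Before cnt := 2*g + cnt - 3: (4/3)*cnt + (17/3)*g < -4 && (7/3)*cnt + (14/3)*g < 1
Before g := 2*cnt - 3: (38/3)*cnt < 13 && (35/3)*cnt < 15
Before cnt := g + 3*cnt + 9: 38*cnt + (38/3)*g < -101 && 35*cnt + (35/3)*g < -90
Before g := cnt: (152/3)*cnt < -101 && (140/3)*cnt < -90
The weakest precondition is (152/3)*cnt < -101 && (140/3)*cnt < -90.
Check whether cnt == -2 implies it.
Every state satisfying the precondition satisfies the weakest precondition: the implication holds.
Answer: valid


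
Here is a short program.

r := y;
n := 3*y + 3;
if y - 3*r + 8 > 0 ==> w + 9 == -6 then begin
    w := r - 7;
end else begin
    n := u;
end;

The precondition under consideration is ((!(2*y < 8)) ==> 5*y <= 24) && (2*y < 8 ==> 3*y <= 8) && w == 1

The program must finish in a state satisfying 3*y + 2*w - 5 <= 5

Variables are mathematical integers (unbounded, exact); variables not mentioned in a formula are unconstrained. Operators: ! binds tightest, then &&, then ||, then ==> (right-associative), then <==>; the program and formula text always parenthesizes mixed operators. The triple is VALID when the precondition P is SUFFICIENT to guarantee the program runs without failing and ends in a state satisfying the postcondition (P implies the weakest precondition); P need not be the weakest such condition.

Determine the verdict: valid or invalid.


Working backward. After the program, the postcondition 3*y + 2*w - 5 <= 5 must hold; in canonical form it is 2*w + 3*y <= 10.
Then branch requires 2*r + 3*y <= 24; else branch requires 2*w + 3*y <= 10.
Before the if: ((y > 3*r - 8 ==> w == -15) ==> 2*r + 3*y <= 24) && ((!(y > 3*r - 8 ==> w == -15)) ==> 2*w + 3*y <= 10)
Before n := 3*y + 3: ((y > 3*r - 8 ==> w == -15) ==> 2*r + 3*y <= 24) && ((!(y > 3*r - 8 ==> w == -15)) ==> 2*w + 3*y <= 10)
Before r := y: ((2*y < 8 ==> w == -15) ==> 5*y <= 24) && ((!(2*y < 8 ==> w == -15)) ==> 2*w + 3*y <= 10)
The weakest precondition is ((2*y < 8 ==> w == -15) ==> 5*y <= 24) && ((!(2*y < 8 ==> w == -15)) ==> 2*w + 3*y <= 10).
Check whether ((!(2*y < 8)) ==> 5*y <= 24) && (2*y < 8 ==> 3*y <= 8) && w == 1 implies it.
Every state satisfying the precondition satisfies the weakest precondition: the implication holds.
Answer: valid
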